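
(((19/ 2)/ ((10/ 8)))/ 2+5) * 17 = 748/ 5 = 149.60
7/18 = 0.39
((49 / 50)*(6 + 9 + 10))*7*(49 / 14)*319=765919 / 4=191479.75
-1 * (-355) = 355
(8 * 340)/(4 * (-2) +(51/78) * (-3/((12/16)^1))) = -17680/69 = -256.23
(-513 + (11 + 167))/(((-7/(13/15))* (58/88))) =38324/609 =62.93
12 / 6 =2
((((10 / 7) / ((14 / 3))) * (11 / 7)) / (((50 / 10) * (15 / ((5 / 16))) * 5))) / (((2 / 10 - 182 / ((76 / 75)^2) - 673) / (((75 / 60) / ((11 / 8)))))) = -1805 / 4210190201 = -0.00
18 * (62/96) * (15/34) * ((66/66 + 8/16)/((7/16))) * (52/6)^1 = 18135/119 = 152.39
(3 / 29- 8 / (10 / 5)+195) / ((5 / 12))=66504 / 145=458.65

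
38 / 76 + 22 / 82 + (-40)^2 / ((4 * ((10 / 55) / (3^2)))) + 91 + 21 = 1632847 / 82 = 19912.77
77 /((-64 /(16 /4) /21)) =-1617 /16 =-101.06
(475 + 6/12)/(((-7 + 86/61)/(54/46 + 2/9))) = -5588393/47058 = -118.76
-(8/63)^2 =-64/3969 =-0.02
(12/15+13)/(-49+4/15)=-207/731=-0.28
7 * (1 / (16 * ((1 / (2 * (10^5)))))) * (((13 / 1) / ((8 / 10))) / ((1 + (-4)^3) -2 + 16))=-203125 / 7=-29017.86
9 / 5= 1.80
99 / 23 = 4.30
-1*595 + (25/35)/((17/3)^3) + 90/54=-593.33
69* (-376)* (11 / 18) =-15854.67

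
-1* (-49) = 49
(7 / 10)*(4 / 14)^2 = 2 / 35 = 0.06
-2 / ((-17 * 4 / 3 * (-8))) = -3 / 272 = -0.01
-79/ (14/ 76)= -3002/ 7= -428.86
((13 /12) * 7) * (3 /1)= 91 /4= 22.75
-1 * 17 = -17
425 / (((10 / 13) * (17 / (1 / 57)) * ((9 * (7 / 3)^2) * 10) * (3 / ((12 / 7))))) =13 / 19551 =0.00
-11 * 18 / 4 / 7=-99 / 14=-7.07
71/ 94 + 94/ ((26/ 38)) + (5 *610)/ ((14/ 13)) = 25407799/ 8554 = 2970.28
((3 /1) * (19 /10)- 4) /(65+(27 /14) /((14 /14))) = 119 /4685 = 0.03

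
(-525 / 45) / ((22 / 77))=-245 / 6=-40.83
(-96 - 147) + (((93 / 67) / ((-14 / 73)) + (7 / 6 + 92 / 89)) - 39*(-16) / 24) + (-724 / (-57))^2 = -8232301939 / 135616509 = -60.70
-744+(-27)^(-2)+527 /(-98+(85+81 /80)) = -550872265 /699111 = -787.96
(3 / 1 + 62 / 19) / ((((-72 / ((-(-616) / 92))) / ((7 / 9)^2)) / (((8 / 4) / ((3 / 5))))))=-2244935 / 1911438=-1.17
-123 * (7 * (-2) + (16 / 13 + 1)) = 1447.62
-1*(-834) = 834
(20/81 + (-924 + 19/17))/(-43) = 1270469/59211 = 21.46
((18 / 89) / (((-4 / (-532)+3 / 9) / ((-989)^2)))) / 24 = 1170810837 / 48416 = 24182.31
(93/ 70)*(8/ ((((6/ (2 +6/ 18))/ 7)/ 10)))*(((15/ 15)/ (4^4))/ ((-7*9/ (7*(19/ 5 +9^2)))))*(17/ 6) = -195517/ 6480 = -30.17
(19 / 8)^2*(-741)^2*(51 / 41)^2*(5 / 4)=2577828224205 / 430336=5990268.59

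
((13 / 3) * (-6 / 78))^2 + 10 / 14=52 / 63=0.83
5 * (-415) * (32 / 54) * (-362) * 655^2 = 5156194060000 / 27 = 190970150370.37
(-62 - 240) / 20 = -151 / 10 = -15.10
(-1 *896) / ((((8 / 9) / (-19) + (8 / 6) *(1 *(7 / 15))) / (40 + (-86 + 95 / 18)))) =7799120 / 123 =63407.48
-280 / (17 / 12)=-3360 / 17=-197.65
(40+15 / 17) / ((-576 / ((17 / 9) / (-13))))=695 / 67392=0.01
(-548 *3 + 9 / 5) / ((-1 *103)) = 8211 / 515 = 15.94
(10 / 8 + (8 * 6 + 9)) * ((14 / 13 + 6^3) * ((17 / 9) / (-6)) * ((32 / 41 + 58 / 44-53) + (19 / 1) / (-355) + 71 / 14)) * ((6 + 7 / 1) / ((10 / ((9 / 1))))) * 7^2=1005908885766463 / 9606300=104713457.39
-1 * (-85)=85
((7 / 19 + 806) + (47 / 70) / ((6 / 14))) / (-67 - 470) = -460523 / 306090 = -1.50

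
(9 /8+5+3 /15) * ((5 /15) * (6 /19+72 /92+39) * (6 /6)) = 64251 /760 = 84.54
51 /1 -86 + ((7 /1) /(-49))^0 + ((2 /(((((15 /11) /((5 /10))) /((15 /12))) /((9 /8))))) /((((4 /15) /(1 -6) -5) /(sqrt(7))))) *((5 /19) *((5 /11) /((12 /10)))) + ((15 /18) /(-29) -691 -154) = -152951 /174 -9375 *sqrt(7) /460864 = -879.08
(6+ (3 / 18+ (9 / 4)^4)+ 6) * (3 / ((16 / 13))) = 377351 / 4096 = 92.13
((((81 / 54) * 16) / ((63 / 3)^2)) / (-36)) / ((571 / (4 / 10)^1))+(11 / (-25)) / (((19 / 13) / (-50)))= 1080269114 / 71766135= 15.05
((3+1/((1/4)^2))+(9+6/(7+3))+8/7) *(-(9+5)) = -2082/5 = -416.40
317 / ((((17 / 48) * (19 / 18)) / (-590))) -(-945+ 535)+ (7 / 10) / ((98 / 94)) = -11302289119 / 22610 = -499880.10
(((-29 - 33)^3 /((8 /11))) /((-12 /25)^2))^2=41948416172265625 /20736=2022975316949.54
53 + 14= 67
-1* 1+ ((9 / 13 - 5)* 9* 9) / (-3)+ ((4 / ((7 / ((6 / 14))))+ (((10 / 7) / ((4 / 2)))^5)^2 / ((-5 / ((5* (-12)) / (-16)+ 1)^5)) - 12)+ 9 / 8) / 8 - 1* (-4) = 3486229573294045 / 30082484117504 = 115.89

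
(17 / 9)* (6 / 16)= 17 / 24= 0.71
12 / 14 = 6 / 7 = 0.86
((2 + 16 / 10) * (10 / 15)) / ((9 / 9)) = 12 / 5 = 2.40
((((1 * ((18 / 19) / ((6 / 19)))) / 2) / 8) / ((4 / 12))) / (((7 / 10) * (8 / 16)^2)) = 3.21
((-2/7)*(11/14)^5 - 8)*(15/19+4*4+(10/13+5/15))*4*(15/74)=-72067282405/614396692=-117.30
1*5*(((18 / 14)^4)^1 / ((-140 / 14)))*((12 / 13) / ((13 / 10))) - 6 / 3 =-1205198 / 405769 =-2.97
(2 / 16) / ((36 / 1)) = 1 / 288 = 0.00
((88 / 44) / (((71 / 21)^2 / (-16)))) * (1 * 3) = -42336 / 5041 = -8.40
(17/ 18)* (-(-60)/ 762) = 85/ 1143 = 0.07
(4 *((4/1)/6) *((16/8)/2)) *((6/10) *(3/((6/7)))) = 28/5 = 5.60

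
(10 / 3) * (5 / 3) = 50 / 9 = 5.56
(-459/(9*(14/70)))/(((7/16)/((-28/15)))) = 1088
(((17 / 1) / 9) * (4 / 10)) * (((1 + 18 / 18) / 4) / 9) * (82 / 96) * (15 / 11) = 697 / 14256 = 0.05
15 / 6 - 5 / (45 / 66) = -29 / 6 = -4.83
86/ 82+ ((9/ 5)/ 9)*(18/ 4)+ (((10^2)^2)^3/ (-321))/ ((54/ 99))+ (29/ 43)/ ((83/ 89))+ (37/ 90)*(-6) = -8048094999710722183/ 1409148270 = -5711318795.23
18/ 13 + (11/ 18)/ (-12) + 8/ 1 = 9.33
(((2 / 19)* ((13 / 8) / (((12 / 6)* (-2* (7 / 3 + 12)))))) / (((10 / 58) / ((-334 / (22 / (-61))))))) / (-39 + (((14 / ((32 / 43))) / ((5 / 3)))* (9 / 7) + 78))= -0.30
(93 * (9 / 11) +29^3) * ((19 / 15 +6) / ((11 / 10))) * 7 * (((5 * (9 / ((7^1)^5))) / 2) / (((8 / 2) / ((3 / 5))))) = 66000699 / 290521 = 227.18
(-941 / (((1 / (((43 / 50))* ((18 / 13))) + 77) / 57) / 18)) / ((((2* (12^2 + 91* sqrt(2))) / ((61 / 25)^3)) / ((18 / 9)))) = -1526546224125036 / 245581203125 + 3858769622093841* sqrt(2) / 982324812500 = -660.74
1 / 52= 0.02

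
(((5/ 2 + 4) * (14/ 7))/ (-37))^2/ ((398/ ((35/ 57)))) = 5915/ 31057134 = 0.00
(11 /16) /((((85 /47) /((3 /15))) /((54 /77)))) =1269 /23800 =0.05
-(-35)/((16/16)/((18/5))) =126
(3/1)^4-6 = 75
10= 10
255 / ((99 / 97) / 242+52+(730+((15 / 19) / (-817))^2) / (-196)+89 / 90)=578261794969851300 / 111726112253671451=5.18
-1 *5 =-5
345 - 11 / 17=5854 / 17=344.35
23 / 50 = 0.46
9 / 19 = 0.47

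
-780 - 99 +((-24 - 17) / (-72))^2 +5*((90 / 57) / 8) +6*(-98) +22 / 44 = -144315245 / 98496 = -1465.19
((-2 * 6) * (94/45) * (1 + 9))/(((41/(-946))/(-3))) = -711392/41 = -17351.02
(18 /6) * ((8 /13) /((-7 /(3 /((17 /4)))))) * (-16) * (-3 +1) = -9216 /1547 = -5.96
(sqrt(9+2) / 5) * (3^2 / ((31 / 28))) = 252 * sqrt(11) / 155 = 5.39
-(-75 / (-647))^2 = -5625 / 418609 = -0.01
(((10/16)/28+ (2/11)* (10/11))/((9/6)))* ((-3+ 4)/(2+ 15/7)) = 1695/56144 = 0.03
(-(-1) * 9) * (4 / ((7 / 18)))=648 / 7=92.57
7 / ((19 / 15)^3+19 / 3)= 23625 / 28234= 0.84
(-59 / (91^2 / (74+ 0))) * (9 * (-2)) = 78588 / 8281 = 9.49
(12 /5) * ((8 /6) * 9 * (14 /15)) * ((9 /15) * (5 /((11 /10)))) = 4032 /55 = 73.31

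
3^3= 27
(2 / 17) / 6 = 1 / 51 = 0.02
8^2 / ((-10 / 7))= -224 / 5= -44.80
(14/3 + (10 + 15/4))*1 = 221/12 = 18.42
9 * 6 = 54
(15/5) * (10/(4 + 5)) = 10/3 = 3.33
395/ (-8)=-395/ 8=-49.38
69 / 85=0.81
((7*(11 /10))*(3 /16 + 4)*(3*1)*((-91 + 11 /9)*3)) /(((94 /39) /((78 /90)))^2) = -14881966099 /4418000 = -3368.48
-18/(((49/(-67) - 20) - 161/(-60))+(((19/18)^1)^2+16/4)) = 488430/350959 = 1.39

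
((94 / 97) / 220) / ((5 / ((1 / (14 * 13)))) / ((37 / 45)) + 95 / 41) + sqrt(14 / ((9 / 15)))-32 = -574460778301 / 17951901550 + sqrt(210) / 3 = -27.17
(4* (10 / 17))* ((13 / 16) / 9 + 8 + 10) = 42.57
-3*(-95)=285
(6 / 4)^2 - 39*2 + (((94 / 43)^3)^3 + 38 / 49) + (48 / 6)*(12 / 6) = 106497513235430905747 / 98508151939621228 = 1081.10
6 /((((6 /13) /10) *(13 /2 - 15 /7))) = 1820 /61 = 29.84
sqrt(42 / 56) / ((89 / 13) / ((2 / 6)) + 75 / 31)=403 *sqrt(3) / 18504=0.04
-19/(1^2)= -19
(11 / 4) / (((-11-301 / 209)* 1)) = -2299 / 10400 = -0.22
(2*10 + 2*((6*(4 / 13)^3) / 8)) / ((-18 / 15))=-110090 / 6591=-16.70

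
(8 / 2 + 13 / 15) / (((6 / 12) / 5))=146 / 3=48.67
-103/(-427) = 103/427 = 0.24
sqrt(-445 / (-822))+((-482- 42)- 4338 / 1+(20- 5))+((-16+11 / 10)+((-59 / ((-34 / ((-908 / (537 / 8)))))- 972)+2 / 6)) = -178229727 / 30430+sqrt(365790) / 822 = -5856.30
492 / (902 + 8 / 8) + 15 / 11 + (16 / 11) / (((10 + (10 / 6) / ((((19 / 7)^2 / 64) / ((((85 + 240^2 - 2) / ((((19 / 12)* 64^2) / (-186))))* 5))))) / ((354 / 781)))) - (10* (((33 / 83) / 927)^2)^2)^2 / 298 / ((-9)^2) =73264334616738520133030619013801140382832190737397310583 / 38388813372261257651412171160258382660893643671074964545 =1.91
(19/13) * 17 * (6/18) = 323/39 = 8.28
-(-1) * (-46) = -46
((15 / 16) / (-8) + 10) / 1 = 1265 / 128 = 9.88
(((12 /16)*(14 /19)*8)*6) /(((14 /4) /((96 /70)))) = 6912 /665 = 10.39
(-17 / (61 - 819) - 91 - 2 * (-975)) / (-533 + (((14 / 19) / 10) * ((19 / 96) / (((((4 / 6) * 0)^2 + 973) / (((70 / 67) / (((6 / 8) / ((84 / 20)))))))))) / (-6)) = -2362196071260 / 677264847331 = -3.49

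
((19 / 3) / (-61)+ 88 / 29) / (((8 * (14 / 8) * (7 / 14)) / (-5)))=-77765 / 37149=-2.09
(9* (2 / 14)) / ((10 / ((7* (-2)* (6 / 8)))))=-27 / 20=-1.35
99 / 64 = 1.55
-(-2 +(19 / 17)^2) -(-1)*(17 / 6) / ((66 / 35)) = 257887 / 114444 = 2.25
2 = 2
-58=-58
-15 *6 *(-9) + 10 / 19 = 810.53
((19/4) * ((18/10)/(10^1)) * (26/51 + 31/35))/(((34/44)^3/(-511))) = -13795882881/10440125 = -1321.43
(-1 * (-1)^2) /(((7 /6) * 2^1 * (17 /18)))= -54 /119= -0.45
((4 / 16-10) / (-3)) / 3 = 13 / 12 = 1.08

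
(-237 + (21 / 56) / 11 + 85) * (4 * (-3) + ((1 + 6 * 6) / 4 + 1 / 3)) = 387817 / 1056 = 367.25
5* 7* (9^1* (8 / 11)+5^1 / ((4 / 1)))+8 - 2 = 12269 / 44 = 278.84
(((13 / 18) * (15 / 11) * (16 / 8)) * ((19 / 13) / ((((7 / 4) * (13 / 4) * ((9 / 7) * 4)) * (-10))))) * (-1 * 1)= 0.01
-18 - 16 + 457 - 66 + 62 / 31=359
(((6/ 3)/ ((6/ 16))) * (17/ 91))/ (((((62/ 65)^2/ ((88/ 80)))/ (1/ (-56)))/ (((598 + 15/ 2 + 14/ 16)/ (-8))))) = 401115/ 246016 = 1.63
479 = 479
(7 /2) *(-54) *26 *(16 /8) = -9828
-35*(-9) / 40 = 7.88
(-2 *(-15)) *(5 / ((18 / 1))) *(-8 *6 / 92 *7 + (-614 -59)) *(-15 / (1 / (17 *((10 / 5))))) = 66142750 / 23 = 2875771.74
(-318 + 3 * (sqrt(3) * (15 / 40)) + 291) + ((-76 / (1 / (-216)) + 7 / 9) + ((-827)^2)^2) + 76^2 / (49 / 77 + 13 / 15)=9 * sqrt(3) / 8 + 130504732339357 / 279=467758897275.63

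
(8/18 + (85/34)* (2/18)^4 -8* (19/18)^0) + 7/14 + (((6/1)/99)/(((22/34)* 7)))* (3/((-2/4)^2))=-38314487/5557167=-6.89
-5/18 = -0.28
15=15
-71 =-71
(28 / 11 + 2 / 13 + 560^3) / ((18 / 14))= 19532402078 / 143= 136590224.32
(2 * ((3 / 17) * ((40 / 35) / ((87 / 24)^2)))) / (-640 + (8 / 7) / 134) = -17152 / 357610861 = -0.00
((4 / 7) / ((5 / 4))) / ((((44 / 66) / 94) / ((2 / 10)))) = 2256 / 175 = 12.89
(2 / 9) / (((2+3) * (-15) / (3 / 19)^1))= -2 / 4275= -0.00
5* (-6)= -30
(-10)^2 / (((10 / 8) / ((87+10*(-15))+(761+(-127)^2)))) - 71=1346089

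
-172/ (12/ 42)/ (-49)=86/ 7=12.29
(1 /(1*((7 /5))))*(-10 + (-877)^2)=3845595 /7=549370.71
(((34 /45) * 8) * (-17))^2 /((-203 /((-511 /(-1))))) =-1560840448 /58725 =-26578.81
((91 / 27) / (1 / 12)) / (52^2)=7 / 468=0.01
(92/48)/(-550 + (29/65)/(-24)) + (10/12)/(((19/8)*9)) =15626710/440168877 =0.04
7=7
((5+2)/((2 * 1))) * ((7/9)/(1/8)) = 196/9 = 21.78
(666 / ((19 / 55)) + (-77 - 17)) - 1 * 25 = 1808.89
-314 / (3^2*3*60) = -157 / 810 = -0.19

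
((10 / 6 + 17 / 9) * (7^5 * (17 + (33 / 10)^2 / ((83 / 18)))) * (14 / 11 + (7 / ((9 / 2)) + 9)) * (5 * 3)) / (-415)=-25302204639152 / 51150825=-494658.78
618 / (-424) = -309 / 212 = -1.46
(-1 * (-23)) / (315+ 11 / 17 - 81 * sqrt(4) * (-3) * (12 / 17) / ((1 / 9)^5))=391 / 344379134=0.00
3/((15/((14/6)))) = 7/15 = 0.47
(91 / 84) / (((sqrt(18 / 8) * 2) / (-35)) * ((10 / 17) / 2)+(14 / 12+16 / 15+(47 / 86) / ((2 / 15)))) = 25585 / 148951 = 0.17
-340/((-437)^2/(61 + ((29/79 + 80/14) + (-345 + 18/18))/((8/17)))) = 247087265/211211714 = 1.17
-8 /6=-1.33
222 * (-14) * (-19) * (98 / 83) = 5787096 / 83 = 69724.05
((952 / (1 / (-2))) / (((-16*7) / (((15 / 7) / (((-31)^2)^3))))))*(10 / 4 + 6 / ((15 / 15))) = 4335 / 12425051534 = 0.00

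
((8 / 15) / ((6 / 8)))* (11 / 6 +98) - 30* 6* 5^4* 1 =-15177916 / 135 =-112429.01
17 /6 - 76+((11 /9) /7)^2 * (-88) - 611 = -5452211 /7938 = -686.85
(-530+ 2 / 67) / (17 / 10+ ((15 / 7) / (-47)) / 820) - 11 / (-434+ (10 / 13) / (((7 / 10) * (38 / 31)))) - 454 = -1601732785210415 / 2091766963212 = -765.73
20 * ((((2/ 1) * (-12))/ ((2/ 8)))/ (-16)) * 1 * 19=2280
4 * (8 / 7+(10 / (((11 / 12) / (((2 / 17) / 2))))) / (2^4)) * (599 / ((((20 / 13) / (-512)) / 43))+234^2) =-263776866392 / 6545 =-40302042.23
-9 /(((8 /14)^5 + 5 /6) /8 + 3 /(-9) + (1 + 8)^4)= -7260624 /5292816163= -0.00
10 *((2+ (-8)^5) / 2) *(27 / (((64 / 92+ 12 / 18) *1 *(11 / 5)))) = -763038225 / 517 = -1475895.99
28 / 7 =4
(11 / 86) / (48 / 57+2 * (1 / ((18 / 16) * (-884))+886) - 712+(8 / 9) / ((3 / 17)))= 113373 / 944762288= 0.00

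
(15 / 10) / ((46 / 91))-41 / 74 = 8215 / 3404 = 2.41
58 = 58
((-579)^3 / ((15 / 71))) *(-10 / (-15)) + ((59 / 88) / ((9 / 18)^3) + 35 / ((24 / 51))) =-269503333731 / 440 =-612507576.66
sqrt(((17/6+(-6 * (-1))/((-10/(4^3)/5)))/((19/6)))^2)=1135/19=59.74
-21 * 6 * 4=-504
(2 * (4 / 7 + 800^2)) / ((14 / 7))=4480004 / 7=640000.57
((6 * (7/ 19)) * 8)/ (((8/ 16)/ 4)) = 2688/ 19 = 141.47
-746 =-746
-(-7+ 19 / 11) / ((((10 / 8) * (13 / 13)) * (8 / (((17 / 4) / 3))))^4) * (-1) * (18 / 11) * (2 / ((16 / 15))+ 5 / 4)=-2422109 / 223027200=-0.01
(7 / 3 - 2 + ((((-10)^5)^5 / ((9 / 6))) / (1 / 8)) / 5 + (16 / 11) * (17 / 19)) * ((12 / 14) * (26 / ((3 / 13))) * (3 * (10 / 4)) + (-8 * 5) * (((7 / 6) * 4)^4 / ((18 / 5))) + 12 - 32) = 106501622857142857142857126534750 / 2187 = 48697587040303089685805730000.00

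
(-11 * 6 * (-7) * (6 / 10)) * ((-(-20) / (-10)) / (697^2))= -2772 / 2429045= -0.00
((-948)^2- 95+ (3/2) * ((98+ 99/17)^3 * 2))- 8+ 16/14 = 146369640920/34391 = 4256044.92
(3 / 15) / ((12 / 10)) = 1 / 6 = 0.17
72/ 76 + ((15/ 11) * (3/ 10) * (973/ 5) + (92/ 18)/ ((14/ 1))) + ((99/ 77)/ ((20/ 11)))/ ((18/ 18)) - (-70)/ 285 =3080111/ 37620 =81.87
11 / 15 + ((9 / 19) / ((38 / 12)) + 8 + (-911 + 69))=-4511329 / 5415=-833.12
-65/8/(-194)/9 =65/13968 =0.00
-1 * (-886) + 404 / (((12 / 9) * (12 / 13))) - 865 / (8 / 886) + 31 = -189107 / 2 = -94553.50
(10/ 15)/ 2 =1/ 3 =0.33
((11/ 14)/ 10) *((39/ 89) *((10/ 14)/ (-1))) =-429/ 17444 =-0.02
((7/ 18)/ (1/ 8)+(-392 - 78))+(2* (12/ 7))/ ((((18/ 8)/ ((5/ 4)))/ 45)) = -24014/ 63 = -381.17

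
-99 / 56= -1.77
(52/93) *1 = 0.56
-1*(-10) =10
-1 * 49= -49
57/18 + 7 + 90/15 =97/6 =16.17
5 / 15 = 1 / 3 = 0.33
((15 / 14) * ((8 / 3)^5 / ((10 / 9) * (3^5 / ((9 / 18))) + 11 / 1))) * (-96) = -2621440 / 104139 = -25.17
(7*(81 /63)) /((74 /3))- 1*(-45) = 3357 /74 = 45.36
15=15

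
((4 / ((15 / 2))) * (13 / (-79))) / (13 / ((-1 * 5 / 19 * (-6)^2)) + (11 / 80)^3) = 31948800 / 498586459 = 0.06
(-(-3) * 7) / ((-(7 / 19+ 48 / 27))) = -3591 / 367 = -9.78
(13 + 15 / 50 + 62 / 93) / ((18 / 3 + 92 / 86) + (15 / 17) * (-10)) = -306289 / 38460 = -7.96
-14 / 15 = -0.93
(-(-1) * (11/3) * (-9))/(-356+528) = -33/172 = -0.19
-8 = -8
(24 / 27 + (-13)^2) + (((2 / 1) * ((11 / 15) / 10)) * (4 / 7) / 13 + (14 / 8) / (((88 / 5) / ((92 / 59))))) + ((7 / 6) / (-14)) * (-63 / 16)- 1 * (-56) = 192523510727 / 850449600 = 226.38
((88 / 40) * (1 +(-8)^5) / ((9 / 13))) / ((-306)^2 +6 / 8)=-1.11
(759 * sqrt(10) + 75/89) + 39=3546/89 + 759 * sqrt(10)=2440.01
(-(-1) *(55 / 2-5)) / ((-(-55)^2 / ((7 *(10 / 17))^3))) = -308700 / 594473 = -0.52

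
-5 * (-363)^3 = 239160735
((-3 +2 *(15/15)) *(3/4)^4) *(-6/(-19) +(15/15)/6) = -1485/9728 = -0.15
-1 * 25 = -25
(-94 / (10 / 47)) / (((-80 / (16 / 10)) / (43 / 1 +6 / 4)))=196601 / 500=393.20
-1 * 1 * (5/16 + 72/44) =-343/176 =-1.95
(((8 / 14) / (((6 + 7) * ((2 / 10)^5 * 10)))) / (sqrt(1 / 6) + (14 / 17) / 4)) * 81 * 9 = -92947500 / 5603 + 526702500 * sqrt(6) / 39221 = 16305.55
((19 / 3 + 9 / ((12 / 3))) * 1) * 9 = 77.25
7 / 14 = 1 / 2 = 0.50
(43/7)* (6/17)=258/119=2.17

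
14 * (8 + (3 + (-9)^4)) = 92008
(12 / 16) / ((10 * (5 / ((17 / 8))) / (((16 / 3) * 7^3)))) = 5831 / 100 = 58.31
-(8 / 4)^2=-4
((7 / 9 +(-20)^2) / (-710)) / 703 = -3607 / 4492170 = -0.00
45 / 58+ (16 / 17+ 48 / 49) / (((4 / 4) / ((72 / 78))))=1600905 / 628082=2.55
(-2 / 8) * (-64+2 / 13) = 415 / 26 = 15.96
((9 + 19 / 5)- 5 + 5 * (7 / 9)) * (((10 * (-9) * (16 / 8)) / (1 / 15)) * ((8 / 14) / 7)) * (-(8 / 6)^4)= 10772480 / 1323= 8142.46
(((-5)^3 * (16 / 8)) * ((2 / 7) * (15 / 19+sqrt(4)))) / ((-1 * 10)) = 2650 / 133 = 19.92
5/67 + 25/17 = 1760/1139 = 1.55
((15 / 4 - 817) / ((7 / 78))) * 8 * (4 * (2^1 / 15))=-1353248 / 35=-38664.23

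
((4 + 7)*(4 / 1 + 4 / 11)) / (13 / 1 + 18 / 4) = 96 / 35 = 2.74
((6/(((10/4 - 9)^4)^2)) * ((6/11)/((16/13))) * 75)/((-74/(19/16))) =-25650/25538646419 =-0.00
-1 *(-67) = 67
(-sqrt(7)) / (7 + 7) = -sqrt(7) / 14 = -0.19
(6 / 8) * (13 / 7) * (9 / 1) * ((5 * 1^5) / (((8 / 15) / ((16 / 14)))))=26325 / 196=134.31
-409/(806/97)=-39673/806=-49.22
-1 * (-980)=980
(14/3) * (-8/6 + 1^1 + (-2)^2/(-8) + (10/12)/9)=-280/81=-3.46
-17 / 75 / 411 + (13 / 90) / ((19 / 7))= 20563 / 390450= 0.05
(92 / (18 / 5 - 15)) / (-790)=46 / 4503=0.01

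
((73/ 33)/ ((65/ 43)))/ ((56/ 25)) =15695/ 24024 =0.65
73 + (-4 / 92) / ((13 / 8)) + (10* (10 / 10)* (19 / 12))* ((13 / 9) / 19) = 1197661 / 16146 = 74.18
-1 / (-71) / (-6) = -1 / 426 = -0.00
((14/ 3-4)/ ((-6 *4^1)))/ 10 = -1/ 360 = -0.00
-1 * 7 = -7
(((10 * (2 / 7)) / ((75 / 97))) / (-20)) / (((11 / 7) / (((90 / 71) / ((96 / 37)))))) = -3589 / 62480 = -0.06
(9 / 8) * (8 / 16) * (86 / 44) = 387 / 352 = 1.10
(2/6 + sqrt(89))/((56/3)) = 1/56 + 3 * sqrt(89)/56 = 0.52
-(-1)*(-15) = -15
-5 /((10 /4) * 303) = -2 /303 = -0.01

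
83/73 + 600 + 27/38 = 1669525/2774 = 601.85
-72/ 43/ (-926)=36/ 19909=0.00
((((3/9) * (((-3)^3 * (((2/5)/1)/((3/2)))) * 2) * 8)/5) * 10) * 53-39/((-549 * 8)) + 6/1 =-29751343/7320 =-4064.39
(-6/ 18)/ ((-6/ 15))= 5/ 6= 0.83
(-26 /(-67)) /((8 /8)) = 26 /67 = 0.39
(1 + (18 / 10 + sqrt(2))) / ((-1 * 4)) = -7 / 10 - sqrt(2) / 4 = -1.05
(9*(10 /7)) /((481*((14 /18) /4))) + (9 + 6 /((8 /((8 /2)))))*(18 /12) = 427482 /23569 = 18.14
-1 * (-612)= 612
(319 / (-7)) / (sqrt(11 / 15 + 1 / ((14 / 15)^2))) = -638 *sqrt(82965) / 5531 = -33.22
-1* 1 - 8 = -9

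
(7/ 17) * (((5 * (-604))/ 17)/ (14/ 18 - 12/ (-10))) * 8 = -7610400/ 25721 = -295.88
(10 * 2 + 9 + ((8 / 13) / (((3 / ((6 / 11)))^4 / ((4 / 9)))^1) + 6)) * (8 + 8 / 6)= 1678751396 / 5138991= 326.67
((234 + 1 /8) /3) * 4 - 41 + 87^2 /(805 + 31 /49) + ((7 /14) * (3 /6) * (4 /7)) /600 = 11629239019 /41449800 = 280.56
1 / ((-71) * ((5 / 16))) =-16 / 355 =-0.05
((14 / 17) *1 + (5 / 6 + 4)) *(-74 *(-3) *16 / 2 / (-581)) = -170792 / 9877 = -17.29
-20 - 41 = -61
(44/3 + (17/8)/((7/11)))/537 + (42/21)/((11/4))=755003/992376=0.76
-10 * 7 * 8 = -560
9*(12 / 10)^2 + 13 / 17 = 5833 / 425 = 13.72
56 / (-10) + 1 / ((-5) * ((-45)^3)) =-2551499 / 455625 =-5.60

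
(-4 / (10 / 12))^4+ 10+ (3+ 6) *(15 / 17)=5830817 / 10625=548.78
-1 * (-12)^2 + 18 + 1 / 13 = -1637 / 13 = -125.92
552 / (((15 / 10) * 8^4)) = 23 / 256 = 0.09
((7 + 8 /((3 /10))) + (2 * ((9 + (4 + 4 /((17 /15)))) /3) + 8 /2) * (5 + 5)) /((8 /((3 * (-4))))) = -9377 /34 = -275.79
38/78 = 19/39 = 0.49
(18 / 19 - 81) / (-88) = 1521 / 1672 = 0.91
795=795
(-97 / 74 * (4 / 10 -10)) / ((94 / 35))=8148 / 1739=4.69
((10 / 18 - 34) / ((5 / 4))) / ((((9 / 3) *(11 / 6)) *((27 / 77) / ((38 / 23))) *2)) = -320264 / 27945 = -11.46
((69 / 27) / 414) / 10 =1 / 1620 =0.00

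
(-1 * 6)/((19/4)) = -24/19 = -1.26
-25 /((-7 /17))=425 /7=60.71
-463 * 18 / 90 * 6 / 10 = -1389 / 25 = -55.56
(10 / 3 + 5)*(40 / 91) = 1000 / 273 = 3.66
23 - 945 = -922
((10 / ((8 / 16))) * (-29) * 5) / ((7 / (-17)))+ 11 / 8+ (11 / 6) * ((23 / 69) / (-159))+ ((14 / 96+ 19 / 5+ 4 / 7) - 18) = 5634158263 / 801360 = 7030.75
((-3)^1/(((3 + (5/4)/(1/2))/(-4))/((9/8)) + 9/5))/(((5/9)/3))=-729/26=-28.04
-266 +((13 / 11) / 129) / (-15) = -5661823 / 21285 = -266.00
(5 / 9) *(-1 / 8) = -0.07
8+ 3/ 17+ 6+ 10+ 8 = 547/ 17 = 32.18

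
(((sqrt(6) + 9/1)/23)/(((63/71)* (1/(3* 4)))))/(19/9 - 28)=-7668/37513 - 852* sqrt(6)/37513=-0.26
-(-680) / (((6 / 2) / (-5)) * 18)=-1700 / 27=-62.96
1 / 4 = 0.25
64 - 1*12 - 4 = 48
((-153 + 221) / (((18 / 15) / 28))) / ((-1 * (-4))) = 1190 / 3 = 396.67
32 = 32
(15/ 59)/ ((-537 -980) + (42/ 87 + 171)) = -87/ 460436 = -0.00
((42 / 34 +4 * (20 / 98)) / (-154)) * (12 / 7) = -10254 / 448987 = -0.02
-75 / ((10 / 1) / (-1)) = 15 / 2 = 7.50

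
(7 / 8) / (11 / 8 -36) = -7 / 277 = -0.03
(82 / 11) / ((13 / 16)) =9.17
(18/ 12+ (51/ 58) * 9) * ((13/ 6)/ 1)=1183/ 58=20.40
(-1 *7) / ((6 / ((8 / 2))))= -4.67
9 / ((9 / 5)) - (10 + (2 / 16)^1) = -41 / 8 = -5.12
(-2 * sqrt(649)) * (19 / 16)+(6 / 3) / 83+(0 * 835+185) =124.52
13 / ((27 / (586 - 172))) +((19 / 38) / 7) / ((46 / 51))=385265 / 1932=199.41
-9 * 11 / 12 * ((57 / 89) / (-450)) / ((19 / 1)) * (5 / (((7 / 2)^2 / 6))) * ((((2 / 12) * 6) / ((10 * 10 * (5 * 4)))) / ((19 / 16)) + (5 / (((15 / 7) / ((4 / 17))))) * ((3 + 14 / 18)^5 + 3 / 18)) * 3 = 33243244839739 / 17328458030625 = 1.92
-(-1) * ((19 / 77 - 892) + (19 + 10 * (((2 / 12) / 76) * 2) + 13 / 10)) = -19123079 / 21945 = -871.41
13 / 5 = 2.60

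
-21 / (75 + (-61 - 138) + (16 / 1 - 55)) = 21 / 163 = 0.13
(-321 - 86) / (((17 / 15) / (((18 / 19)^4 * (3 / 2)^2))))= -1441976580 / 2215457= -650.87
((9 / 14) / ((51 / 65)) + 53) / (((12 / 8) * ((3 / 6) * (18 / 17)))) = 12809 / 189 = 67.77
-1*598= -598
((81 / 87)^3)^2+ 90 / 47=71742861873 / 27956696087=2.57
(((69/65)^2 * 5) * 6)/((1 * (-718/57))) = -814131/303355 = -2.68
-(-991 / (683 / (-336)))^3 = -36918053567410176 / 318611987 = -115871514.80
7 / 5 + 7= 42 / 5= 8.40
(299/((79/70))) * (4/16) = 66.23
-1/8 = -0.12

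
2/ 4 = 1/ 2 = 0.50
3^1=3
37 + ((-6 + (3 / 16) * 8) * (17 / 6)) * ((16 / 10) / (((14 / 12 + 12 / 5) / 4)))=1511 / 107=14.12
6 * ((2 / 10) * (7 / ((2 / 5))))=21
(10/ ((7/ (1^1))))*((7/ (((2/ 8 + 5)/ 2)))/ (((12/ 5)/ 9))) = 100/ 7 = 14.29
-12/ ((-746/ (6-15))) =-54/ 373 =-0.14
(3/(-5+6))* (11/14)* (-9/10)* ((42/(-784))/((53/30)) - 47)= 20728521/207760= 99.77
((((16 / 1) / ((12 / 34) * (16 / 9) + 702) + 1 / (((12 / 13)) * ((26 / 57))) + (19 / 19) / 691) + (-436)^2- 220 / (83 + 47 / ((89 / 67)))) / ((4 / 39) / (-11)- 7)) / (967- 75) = -3545923440659681939 / 116626201455120416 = -30.40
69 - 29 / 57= 3904 / 57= 68.49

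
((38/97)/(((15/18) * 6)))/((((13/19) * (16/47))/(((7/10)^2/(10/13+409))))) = 0.00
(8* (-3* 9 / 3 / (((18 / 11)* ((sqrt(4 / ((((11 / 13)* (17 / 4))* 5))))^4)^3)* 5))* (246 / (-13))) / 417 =60266532249122684375 / 18291451731378176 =3294.79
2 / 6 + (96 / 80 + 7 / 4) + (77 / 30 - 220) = -4283 / 20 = -214.15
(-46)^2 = 2116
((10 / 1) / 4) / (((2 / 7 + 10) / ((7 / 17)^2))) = 1715 / 41616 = 0.04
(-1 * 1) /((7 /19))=-19 /7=-2.71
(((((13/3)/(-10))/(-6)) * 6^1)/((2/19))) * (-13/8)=-3211/480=-6.69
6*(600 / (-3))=-1200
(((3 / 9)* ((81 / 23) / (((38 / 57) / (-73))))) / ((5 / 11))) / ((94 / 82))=-2666763 / 10810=-246.69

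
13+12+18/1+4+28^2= 831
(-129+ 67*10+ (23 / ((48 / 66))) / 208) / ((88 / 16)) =900477 / 9152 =98.39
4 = 4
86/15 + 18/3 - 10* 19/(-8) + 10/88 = 11747/330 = 35.60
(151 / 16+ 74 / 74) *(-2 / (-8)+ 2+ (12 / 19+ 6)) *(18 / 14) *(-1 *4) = -1014525 / 2128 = -476.75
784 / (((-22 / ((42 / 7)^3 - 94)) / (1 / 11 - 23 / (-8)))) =-1560258 / 121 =-12894.69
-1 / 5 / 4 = -1 / 20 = -0.05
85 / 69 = 1.23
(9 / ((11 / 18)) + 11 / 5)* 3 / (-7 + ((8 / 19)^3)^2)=-43799715211 / 6032748755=-7.26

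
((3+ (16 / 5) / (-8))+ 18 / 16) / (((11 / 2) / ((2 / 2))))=0.68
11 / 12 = 0.92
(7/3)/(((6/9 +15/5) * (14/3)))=3/22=0.14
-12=-12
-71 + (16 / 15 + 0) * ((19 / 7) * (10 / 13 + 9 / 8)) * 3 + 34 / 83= -2044507 / 37765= -54.14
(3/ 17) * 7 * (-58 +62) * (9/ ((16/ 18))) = 1701/ 34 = 50.03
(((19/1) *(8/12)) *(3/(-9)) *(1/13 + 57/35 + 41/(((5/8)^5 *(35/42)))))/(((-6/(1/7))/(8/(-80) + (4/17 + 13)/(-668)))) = -23782300735034/3814684453125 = -6.23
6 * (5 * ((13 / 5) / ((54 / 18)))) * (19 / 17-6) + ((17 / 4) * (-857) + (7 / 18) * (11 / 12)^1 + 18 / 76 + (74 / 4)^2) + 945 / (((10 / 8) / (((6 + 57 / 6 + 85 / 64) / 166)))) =-77589227371 / 23162976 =-3349.71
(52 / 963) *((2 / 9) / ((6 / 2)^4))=104 / 702027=0.00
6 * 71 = 426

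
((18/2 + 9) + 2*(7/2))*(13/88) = 325/88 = 3.69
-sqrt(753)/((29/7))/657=-7 *sqrt(753)/19053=-0.01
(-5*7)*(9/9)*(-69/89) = 2415/89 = 27.13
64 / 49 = 1.31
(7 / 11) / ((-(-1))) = 7 / 11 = 0.64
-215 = -215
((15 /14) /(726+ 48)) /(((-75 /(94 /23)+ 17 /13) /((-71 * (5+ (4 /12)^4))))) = 6290245 /217621323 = 0.03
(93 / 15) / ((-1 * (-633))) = 0.01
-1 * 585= -585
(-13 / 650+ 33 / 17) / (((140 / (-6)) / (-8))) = 9798 / 14875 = 0.66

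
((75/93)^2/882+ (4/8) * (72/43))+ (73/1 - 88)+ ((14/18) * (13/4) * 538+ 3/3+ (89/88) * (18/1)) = 364829837305/267277164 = 1364.99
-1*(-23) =23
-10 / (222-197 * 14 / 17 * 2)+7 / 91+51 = 44573 / 871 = 51.17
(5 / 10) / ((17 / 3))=3 / 34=0.09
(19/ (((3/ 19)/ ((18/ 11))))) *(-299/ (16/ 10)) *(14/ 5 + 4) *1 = -5504889/ 22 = -250222.23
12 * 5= 60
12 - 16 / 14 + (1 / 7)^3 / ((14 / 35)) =7453 / 686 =10.86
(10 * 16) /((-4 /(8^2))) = -2560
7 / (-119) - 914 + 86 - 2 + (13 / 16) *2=-112667 / 136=-828.43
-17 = -17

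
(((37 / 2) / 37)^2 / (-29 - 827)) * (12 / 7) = -0.00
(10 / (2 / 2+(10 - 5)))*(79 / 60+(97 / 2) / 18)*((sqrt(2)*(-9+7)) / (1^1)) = -361*sqrt(2) / 27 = -18.91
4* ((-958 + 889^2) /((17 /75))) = 236808900 /17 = 13929935.29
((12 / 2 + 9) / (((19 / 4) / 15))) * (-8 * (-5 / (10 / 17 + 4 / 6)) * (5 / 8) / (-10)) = -57375 / 608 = -94.37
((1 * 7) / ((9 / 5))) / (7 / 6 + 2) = 70 / 57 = 1.23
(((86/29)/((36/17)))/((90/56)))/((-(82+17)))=-10234/1162755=-0.01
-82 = -82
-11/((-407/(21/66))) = 7/814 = 0.01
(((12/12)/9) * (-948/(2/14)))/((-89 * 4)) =553/267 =2.07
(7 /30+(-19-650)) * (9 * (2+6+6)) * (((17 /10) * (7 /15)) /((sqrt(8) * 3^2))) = -2626.11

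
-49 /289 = -0.17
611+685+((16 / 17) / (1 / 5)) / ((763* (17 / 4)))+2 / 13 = 3715547110 / 2866591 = 1296.16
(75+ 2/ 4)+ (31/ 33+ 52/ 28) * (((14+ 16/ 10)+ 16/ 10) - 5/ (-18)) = 235073/ 1890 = 124.38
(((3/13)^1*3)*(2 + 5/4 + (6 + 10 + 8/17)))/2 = 12069/1768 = 6.83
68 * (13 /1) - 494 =390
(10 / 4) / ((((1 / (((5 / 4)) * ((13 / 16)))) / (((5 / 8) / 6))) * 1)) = 0.26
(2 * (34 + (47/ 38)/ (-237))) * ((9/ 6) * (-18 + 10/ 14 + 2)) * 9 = -294829191/ 21014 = -14030.13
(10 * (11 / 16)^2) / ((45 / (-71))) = -8591 / 1152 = -7.46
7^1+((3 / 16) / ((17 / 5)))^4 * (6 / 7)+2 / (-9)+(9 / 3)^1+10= 3410074262363 / 172419416064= 19.78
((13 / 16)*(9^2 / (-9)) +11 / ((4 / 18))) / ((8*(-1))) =-675 / 128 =-5.27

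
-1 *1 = -1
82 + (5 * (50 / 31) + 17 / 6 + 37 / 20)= 176231 / 1860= 94.75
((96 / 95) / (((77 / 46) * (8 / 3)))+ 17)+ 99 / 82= 11057087 / 599830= 18.43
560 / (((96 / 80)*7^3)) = 200 / 147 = 1.36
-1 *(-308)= 308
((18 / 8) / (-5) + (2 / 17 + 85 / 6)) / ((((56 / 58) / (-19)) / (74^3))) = -393835230133 / 3570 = -110317991.63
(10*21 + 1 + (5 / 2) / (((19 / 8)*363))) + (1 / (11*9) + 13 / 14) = 61393963 / 289674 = 211.94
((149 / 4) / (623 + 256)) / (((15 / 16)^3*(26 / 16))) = 1220608 / 38566125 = 0.03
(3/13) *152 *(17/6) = 1292/13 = 99.38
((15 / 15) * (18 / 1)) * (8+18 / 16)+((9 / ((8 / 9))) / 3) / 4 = 5283 / 32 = 165.09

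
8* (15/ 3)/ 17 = 40/ 17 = 2.35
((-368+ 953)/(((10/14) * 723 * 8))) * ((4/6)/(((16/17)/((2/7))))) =221/7712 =0.03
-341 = -341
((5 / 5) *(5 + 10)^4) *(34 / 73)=1721250 / 73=23578.77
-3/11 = -0.27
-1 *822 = -822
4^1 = 4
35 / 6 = 5.83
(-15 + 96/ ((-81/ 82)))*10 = -30290/ 27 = -1121.85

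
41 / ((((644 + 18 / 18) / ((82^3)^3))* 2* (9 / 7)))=24053405483793102592 / 5805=4143566836140069.35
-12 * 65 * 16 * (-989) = 12342720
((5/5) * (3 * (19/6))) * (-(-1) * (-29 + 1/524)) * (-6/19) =45585/524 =86.99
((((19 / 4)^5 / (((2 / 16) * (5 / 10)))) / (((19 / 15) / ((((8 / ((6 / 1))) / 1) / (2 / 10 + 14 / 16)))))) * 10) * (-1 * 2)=-757680.23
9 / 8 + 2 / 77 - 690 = -424331 / 616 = -688.85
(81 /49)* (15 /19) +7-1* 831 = -822.69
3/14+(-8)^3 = -7165/14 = -511.79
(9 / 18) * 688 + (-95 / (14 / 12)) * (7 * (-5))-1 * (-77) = 3271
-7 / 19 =-0.37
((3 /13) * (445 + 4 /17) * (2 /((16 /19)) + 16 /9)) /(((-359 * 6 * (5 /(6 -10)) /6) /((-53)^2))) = 2670.87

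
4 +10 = 14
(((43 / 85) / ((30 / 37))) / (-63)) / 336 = -1591 / 53978400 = -0.00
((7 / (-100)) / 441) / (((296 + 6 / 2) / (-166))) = 83 / 941850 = 0.00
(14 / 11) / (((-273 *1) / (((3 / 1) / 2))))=-1 / 143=-0.01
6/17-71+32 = -657/17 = -38.65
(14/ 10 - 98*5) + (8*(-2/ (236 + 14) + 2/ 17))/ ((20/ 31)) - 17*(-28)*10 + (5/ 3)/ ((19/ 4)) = 2587902547/ 605625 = 4273.11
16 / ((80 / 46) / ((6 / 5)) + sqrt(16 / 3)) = -3450 / 481 + 3174* sqrt(3) / 481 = 4.26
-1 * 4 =-4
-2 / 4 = -1 / 2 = -0.50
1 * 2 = 2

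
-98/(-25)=98/25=3.92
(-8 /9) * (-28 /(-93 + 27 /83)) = -4648 /17307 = -0.27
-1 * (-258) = 258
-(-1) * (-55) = -55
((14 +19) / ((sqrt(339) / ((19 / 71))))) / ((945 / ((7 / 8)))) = 209 * sqrt(339) / 8664840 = 0.00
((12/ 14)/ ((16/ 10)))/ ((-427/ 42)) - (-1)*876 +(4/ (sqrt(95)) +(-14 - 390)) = 4*sqrt(95)/ 95 +403043/ 854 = 472.36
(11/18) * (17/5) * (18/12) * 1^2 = 187/60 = 3.12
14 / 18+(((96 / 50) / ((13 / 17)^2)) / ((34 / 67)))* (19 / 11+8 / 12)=6803957 / 418275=16.27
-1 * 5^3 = -125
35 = 35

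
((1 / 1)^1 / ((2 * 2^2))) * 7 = 7 / 8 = 0.88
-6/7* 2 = -12/7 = -1.71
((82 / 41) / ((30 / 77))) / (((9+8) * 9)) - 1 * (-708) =1624937 / 2295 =708.03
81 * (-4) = -324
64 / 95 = 0.67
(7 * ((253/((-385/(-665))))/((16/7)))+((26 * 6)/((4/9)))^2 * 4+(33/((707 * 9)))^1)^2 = 281206527881498698249/1151652096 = 244176630128.32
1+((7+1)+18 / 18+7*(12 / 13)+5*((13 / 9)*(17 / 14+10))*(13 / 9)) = 1967321 / 14742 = 133.45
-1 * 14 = -14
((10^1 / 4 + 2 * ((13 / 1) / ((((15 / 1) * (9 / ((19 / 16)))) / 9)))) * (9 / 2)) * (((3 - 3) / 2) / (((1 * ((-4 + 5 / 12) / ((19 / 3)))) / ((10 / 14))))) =0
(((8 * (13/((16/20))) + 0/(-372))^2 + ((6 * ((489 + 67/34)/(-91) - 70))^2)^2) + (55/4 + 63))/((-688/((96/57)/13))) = -959407446136852009696151/121662478406179802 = -7885812.11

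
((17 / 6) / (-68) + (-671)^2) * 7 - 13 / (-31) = 2344855223 / 744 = 3151687.13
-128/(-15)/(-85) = -128/1275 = -0.10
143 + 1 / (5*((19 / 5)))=2718 / 19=143.05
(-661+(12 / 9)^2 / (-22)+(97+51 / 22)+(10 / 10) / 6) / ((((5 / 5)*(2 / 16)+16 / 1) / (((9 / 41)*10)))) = -4447840 / 58179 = -76.45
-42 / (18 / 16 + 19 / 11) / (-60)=308 / 1255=0.25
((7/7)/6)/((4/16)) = 2/3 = 0.67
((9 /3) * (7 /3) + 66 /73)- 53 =-3292 /73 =-45.10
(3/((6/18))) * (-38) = -342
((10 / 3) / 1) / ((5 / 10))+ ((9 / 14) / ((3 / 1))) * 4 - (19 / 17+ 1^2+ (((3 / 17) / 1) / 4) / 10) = 77137 / 14280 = 5.40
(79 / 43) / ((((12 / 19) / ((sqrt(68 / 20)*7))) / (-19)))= -199633*sqrt(85) / 2580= -713.38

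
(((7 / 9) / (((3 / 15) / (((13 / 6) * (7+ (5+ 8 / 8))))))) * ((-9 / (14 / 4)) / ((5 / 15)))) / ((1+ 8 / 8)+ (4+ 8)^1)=-845 / 14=-60.36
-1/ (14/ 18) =-9/ 7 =-1.29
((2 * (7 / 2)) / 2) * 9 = 63 / 2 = 31.50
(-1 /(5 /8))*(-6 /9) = 16 /15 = 1.07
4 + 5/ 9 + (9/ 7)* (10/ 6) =422/ 63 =6.70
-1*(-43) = 43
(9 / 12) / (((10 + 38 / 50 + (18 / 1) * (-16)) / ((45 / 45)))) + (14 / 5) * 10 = 776197 / 27724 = 28.00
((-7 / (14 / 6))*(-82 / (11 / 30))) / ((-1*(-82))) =8.18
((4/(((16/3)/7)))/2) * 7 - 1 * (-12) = 243/8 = 30.38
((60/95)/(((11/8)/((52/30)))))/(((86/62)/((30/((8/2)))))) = 38688/8987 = 4.30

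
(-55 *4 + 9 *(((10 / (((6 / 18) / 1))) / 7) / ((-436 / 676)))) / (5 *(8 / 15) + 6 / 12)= -1280940 / 14497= -88.36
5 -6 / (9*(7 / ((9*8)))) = -13 / 7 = -1.86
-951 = -951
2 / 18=1 / 9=0.11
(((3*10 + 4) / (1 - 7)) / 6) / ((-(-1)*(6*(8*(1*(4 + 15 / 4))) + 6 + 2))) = -17 / 6840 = -0.00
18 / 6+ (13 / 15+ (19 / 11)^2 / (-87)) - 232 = -4003201 / 17545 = -228.17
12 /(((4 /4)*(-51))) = -0.24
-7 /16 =-0.44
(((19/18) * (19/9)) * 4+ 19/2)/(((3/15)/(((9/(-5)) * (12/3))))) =-5966/9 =-662.89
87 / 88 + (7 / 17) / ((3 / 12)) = 3943 / 1496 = 2.64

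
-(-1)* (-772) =-772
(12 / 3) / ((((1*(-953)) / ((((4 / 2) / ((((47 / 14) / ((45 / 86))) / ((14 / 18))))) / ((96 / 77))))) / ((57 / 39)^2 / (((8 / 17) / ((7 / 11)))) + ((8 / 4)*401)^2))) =-5468433477535 / 10415878304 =-525.01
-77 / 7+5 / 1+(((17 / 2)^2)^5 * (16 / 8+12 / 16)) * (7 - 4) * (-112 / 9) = -155231530339181 / 768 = -202124388462.48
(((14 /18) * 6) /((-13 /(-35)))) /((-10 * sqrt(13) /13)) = -4.53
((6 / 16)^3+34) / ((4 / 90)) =784575 / 1024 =766.19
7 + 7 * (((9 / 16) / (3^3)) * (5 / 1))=371 / 48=7.73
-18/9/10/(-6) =1/30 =0.03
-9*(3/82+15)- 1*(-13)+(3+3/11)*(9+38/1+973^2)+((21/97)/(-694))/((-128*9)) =36122589919433173/11658400512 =3098417.31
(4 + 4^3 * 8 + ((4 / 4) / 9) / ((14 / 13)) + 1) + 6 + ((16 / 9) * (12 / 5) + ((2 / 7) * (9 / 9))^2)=2326061 / 4410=527.45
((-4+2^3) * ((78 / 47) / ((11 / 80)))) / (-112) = -1560 / 3619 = -0.43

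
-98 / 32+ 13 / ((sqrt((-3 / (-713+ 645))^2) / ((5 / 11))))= 69103 / 528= 130.88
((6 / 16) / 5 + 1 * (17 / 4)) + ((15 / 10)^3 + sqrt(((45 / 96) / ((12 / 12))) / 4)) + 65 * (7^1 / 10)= sqrt(30) / 16 + 266 / 5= 53.54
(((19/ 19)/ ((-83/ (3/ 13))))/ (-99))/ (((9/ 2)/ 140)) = 280/ 320463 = 0.00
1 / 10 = 0.10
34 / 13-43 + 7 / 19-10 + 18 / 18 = -49.02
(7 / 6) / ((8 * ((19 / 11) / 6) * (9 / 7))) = 539 / 1368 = 0.39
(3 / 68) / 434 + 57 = 1682187 / 29512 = 57.00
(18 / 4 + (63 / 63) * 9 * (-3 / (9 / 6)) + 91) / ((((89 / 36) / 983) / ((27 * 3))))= 2496046.85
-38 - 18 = -56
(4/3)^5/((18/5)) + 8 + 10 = 41926/2187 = 19.17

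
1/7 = 0.14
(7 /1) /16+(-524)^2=4393223 /16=274576.44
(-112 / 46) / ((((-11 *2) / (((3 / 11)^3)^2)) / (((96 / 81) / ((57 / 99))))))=72576 / 774172157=0.00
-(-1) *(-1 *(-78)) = 78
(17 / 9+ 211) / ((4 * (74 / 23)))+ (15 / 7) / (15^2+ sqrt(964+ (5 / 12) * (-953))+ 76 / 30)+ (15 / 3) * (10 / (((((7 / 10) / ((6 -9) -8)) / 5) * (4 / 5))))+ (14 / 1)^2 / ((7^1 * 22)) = -1651897190865589 / 337611757626 -2250 * sqrt(20409) / 322588357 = -4892.89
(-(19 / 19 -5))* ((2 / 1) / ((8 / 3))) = 3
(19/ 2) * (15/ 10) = 57/ 4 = 14.25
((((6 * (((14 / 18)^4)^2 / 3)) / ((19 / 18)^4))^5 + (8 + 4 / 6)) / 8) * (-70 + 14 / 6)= -73.31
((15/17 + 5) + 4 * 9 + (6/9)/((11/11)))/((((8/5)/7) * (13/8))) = 75950/663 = 114.56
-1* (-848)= 848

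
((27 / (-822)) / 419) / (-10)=9 / 1148060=0.00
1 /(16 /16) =1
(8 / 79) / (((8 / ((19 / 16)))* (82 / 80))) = 95 / 6478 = 0.01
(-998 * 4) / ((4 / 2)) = -1996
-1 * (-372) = 372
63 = 63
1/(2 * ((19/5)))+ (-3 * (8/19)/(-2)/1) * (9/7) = 251/266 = 0.94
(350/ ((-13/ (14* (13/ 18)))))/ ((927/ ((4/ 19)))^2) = -39200/ 2791959921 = -0.00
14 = 14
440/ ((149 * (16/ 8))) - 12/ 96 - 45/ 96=4209/ 4768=0.88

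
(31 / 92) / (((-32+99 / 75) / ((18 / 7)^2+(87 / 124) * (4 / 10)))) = -523515 / 6915272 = -0.08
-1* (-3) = 3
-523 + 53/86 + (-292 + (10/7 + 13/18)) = -2200339/2709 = -812.23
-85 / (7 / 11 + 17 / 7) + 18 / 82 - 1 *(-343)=3052647 / 9676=315.49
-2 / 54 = -1 / 27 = -0.04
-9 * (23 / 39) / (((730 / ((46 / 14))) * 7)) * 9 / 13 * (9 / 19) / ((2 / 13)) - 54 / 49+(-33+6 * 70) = 6818835033 / 17670380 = 385.89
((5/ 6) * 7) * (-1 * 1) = -35/ 6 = -5.83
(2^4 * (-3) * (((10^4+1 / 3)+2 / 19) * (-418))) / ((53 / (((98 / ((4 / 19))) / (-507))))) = -93402016400 / 26871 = -3475941.22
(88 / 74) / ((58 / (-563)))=-11.54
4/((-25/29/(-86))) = 9976/25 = 399.04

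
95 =95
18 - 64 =-46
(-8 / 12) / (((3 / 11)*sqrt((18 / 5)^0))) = -22 / 9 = -2.44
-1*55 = -55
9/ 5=1.80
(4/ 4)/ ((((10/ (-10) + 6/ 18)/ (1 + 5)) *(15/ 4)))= -12/ 5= -2.40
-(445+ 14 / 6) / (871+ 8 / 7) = -0.51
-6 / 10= -3 / 5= -0.60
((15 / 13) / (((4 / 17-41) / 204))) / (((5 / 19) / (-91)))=21964 / 11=1996.73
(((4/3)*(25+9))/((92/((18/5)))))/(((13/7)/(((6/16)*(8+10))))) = 9639/1495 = 6.45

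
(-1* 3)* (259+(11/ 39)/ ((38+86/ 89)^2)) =-121485056555/ 156351312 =-777.00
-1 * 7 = -7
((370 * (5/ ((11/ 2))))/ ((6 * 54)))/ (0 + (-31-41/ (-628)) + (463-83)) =0.00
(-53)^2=2809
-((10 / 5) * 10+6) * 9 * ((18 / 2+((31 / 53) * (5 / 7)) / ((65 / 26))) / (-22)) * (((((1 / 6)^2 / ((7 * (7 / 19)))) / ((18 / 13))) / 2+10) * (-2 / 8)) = -28087944131 / 115182144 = -243.86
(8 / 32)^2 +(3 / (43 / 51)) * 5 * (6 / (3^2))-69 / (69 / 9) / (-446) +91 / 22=27136807 / 1687664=16.08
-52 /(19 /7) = -364 /19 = -19.16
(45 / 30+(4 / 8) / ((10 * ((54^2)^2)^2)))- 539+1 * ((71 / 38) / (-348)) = -428266870368083210329 / 796767613957278720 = -537.51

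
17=17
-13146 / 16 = -6573 / 8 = -821.62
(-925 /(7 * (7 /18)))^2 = 277222500 /2401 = 115461.27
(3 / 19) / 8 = 3 / 152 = 0.02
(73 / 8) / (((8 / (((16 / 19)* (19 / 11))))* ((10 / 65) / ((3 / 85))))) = 2847 / 7480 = 0.38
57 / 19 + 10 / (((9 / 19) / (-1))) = -163 / 9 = -18.11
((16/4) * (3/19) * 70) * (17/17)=840/19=44.21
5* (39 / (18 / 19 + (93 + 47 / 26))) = 96330 / 47303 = 2.04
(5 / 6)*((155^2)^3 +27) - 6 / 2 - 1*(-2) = 34668112539127 / 3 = 11556037513042.33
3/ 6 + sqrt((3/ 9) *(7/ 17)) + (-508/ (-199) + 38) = sqrt(357)/ 51 + 16339/ 398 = 41.42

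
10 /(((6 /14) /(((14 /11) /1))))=980 /33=29.70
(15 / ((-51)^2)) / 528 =5 / 457776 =0.00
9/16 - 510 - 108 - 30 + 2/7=-72481/112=-647.15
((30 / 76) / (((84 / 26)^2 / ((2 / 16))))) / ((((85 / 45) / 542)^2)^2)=9967417632595215 / 311032204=32046256.00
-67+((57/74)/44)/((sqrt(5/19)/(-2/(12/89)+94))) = -64.30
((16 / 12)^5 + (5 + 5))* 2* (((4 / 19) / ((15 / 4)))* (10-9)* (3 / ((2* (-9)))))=-55264 / 207765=-0.27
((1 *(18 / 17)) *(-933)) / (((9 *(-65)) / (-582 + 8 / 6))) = -83348 / 85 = -980.56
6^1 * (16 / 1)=96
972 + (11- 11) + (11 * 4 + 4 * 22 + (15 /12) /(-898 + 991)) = 410693 /372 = 1104.01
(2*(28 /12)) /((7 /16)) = 32 /3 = 10.67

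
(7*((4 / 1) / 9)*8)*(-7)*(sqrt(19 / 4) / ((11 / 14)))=-10976*sqrt(19) / 99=-483.27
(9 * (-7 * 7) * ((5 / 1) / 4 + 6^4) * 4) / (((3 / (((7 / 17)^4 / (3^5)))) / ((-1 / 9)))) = 610480661 / 60886809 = 10.03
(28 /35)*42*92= 15456 /5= 3091.20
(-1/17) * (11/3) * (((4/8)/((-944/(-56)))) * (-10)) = 385/6018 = 0.06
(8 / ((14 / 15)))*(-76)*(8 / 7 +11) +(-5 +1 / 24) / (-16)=-148832569 / 18816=-7909.89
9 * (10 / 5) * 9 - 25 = 137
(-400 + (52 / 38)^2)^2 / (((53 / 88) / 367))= 667125171732096 / 6907013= 96586639.08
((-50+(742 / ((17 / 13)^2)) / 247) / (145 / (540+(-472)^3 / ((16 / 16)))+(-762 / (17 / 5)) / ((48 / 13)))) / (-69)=-55711169766464 / 4836514285307655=-0.01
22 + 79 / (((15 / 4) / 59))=1264.93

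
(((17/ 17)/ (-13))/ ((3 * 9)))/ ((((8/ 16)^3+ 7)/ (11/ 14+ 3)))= -212/ 140049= -0.00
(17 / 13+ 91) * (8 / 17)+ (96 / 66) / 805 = 85011536 / 1956955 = 43.44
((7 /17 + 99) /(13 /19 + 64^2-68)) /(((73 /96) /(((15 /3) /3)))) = 1027520 /18998469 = 0.05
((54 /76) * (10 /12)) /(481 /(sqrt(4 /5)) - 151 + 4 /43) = 12556215 /37439575259 + 40021605 * sqrt(5) /74879150518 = 0.00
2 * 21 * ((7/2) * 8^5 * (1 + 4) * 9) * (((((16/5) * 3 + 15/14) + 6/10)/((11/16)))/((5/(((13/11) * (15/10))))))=762277920768/605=1259963505.40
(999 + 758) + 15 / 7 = 12314 / 7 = 1759.14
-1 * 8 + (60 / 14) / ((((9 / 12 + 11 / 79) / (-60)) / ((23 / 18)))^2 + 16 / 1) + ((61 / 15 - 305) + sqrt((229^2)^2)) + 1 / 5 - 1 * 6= 462595734315151642 / 8874477050145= 52126.53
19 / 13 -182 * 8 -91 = -1545.54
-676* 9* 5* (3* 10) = -912600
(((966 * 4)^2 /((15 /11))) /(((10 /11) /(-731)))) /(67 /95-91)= 2090977394352 /21445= 97504191.86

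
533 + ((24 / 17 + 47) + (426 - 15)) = 16871 / 17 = 992.41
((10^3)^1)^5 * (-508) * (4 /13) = -2032000000000000000 /13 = -156307692307692307.69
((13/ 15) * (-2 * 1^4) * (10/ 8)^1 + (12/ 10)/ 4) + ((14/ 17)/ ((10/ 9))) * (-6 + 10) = 56/ 51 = 1.10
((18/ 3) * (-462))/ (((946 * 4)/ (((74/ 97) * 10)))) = -5.59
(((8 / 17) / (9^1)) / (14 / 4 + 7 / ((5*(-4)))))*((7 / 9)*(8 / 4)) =320 / 12393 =0.03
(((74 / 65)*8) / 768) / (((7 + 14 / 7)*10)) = 37 / 280800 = 0.00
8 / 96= 0.08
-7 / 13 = -0.54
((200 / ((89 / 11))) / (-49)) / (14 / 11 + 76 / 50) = -75625 / 418656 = -0.18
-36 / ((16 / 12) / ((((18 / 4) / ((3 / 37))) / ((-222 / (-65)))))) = -1755 / 4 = -438.75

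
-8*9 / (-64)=9 / 8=1.12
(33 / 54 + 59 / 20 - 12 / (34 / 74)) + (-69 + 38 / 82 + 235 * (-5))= -158844043 / 125460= -1266.09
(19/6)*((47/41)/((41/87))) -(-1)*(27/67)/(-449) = 778968677/101139046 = 7.70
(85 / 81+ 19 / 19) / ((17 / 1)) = 166 / 1377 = 0.12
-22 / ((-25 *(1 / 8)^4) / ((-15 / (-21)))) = 90112 / 35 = 2574.63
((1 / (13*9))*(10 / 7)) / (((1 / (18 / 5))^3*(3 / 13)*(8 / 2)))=108 / 175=0.62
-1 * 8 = -8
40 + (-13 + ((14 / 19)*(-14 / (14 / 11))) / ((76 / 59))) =20.71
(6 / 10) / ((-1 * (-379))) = 3 / 1895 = 0.00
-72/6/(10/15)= -18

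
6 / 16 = 3 / 8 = 0.38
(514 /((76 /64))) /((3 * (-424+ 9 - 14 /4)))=-16448 /47709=-0.34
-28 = -28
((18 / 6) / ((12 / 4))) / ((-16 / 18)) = -9 / 8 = -1.12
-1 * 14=-14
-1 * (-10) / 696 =5 / 348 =0.01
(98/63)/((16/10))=35/36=0.97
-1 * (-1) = 1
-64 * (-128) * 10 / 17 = 81920 / 17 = 4818.82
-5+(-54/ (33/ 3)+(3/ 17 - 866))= -163762/ 187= -875.73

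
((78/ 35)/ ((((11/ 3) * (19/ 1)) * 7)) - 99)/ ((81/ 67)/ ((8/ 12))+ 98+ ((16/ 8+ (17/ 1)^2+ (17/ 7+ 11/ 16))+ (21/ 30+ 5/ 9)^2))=-2200783523760/ 8792556585197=-0.25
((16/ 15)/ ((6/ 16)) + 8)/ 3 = 488/ 135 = 3.61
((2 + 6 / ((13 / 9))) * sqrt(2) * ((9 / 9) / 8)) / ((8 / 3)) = 15 * sqrt(2) / 52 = 0.41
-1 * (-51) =51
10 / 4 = 5 / 2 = 2.50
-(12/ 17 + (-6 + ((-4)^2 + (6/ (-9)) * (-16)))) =-21.37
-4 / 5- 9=-49 / 5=-9.80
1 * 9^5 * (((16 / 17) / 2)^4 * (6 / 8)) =181398528 / 83521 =2171.89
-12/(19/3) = -36/19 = -1.89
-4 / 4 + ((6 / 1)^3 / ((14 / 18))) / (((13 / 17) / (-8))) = -264475 / 91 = -2906.32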